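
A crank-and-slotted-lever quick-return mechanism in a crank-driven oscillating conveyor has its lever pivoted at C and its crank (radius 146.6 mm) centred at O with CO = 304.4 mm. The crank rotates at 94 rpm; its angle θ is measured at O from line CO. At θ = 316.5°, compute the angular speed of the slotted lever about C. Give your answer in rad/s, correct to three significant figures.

2.96

ω = 9.844 rad/s (from 94 rpm).
Crank pin A relative to C: A = (d + r cosθ, r sinθ); lever angle φ = atan2(r sinθ, d + r cosθ).
Differentiating tanφ: φ̇ = rω(d cosθ + r)/(d² + r² + 2dr cosθ).
d² + r² + 2dr cosθ = |CA|² = 0.178891 m²;  d cosθ + r = +0.3674 m.
|ω_lever| = |0.1466·9.844·+0.3674| / 0.178891 = 2.9638 rad/s.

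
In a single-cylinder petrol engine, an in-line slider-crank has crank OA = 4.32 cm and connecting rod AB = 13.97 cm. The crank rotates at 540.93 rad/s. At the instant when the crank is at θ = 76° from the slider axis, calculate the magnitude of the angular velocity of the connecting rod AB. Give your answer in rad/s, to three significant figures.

ω = 540.9 rad/s
The rod makes angle φ with the slider axis where L sinφ = r sinθ; differentiating, L cosφ·φ̇ = r ω cosθ.
L cosφ = √(L² − r² sin²θ) = 0.13326 m.
|ω_rod| = r ω |cosθ| / √(L² − r² sin²θ) = 0.0432·540.9·0.24192/0.13326 = 42.422 rad/s.

42.4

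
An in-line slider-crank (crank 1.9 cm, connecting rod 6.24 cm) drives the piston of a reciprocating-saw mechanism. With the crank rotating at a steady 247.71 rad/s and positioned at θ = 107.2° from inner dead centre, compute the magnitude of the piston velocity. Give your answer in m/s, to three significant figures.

4.07

ω = 247.7 rad/s
For an in-line slider-crank, x = r cosθ + √(L² − r² sin²θ), so v = −rω sinθ·[1 + r cosθ/√(L² − r² sin²θ)].
With r = 0.019 m, L = 0.0624 m, θ = 107.2°: √(L² − r² sin²θ) = 0.059702 m.
v = −0.019·247.7·0.95528·[1 + 0.019·-0.29571/0.059702] = -4.0729 m/s.
|v| = 4.0729 m/s.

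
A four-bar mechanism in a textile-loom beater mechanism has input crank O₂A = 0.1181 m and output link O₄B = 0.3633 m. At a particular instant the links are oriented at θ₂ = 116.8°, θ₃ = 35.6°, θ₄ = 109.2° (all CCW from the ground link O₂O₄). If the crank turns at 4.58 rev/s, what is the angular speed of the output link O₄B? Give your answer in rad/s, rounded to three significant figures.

ω₂ = 28.78 rad/s (from 4.58 rev/s).
Differentiating the loop-closure r₂e^{iθ₂}+r₃e^{iθ₃}=r₁+r₄e^{iθ₄} gives r₂ω₂e^{iθ₂}+r₃ω₃e^{iθ₃}=r₄ω₄e^{iθ₄}.
Eliminating the other unknown: ω₄ = r₂ω₂ sin(θ₂−θ₃) / [r₄ sin(θ₄−θ₃)].
Numerator sine = +0.98823; denominator sine = +0.95931.
Result = 0.1181·28.78·(+0.98823) / (0.3633·(+0.95931)) = +9.6367 rad/s; magnitude 9.6367 rad/s.

9.64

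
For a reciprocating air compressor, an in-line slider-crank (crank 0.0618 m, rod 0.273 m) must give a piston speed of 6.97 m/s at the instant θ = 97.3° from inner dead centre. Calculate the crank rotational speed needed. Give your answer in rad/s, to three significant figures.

For an in-line slider-crank, |v_piston| = rω|sinθ|·[1 + r cosθ/√(L² − r² sin²θ)].
With r = 0.0618 m, L = 0.273 m, θ = 97.3°: the bracketed kinematic factor |dx/dθ| = 0.05949 m.
ω = v/|dx/dθ| = 6.97/0.05949 = 117.16 rad/s.

117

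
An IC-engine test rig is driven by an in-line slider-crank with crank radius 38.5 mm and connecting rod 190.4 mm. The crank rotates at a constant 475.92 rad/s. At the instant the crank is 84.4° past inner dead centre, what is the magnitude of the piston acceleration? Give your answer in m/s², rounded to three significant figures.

914

ω = 475.9 rad/s
x(θ) = r cosθ + √(L² − r² sin²θ); with ω constant, a = ω²·d²x/dθ².
d²x/dθ² = −r cosθ − r²(cos2θ)/√u − r⁴ sin²2θ/(4u^{3/2}),  u = L² − r² sin²θ = 0.034784 m².
Substituting r = 0.0385 m, L = 0.1904 m, θ = 84.4°: d²x/dθ² = +0.004036 m.
a = ω²·d²x/dθ² = (475.9)²·(+0.004036) = +914.16 m/s²;  |a| = 914.16 m/s².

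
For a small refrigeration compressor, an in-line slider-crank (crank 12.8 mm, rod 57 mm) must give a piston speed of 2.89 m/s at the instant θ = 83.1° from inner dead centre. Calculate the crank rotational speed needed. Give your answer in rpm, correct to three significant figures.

For an in-line slider-crank, |v_piston| = rω|sinθ|·[1 + r cosθ/√(L² − r² sin²θ)].
With r = 0.0128 m, L = 0.057 m, θ = 83.1°: the bracketed kinematic factor |dx/dθ| = 0.013059 m.
ω = v/|dx/dθ| = 2.89/0.013059 = 221.3 rad/s.
N = 60ω/(2π) = 2113.3 rpm.

2110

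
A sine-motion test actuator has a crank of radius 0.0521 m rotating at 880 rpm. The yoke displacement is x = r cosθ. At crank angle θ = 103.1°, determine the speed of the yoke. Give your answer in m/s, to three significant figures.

4.68

ω = 92.15 rad/s (from 880 rpm).
x = r cosθ ⇒ ẋ = −rω sinθ.
|v| = rω|sinθ| = 0.0521·92.15·|sin 103.1°| = 4.6762 m/s.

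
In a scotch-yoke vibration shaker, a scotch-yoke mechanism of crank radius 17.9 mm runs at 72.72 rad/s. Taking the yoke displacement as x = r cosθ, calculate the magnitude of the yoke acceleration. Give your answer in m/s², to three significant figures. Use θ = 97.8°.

12.8

ω = 72.72 rad/s
x = r cosθ ⇒ ẍ = −rω² cosθ (ω constant).
|a| = rω²|cosθ| = 0.0179·(72.72)²·|cos 97.8°| = 12.847 m/s².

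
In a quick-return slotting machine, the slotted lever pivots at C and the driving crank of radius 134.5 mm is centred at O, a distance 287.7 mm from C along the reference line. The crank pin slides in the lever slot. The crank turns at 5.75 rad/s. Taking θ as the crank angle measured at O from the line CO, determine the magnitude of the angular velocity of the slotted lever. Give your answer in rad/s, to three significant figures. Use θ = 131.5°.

ω = 5.75 rad/s
Crank pin A relative to C: A = (d + r cosθ, r sinθ); lever angle φ = atan2(r sinθ, d + r cosθ).
Differentiating tanφ: φ̇ = rω(d cosθ + r)/(d² + r² + 2dr cosθ).
d² + r² + 2dr cosθ = |CA|² = 0.0495805 m²;  d cosθ + r = -0.056136 m.
|ω_lever| = |0.1345·5.75·-0.056136| / 0.0495805 = 0.87563 rad/s.

0.876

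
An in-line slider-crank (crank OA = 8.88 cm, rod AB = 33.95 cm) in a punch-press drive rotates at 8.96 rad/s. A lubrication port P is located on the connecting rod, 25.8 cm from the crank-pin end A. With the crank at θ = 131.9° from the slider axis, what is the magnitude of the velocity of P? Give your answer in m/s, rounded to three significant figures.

0.528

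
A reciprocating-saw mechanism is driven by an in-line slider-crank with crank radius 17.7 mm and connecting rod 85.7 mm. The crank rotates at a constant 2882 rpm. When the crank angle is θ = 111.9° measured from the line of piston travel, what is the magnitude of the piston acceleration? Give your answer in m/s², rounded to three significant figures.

ω = 2π·2882/60 = 301.8 rad/s
x(θ) = r cosθ + √(L² − r² sin²θ); with ω constant, a = ω²·d²x/dθ².
d²x/dθ² = −r cosθ − r²(cos2θ)/√u − r⁴ sin²2θ/(4u^{3/2}),  u = L² − r² sin²θ = 0.00707478 m².
Substituting r = 0.0177 m, L = 0.0857 m, θ = 111.9°: d²x/dθ² = +0.0092705 m.
a = ω²·d²x/dθ² = (301.8)²·(+0.0092705) = +844.4 m/s²;  |a| = 844.4 m/s².

844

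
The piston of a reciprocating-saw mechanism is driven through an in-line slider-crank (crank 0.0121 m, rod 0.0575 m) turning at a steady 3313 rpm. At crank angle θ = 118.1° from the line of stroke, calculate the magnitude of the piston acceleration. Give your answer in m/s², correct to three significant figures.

857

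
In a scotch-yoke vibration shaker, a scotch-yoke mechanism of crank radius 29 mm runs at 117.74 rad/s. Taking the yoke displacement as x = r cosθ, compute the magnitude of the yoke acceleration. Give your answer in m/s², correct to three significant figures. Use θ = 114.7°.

168

ω = 117.7 rad/s
x = r cosθ ⇒ ẍ = −rω² cosθ (ω constant).
|a| = rω²|cosθ| = 0.029·(117.7)²·|cos 114.7°| = 167.99 m/s².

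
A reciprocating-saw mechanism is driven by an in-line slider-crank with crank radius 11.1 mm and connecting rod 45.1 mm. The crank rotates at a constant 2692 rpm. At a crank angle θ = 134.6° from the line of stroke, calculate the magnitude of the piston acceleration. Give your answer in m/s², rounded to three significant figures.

ω = 2π·2692/60 = 281.9 rad/s
x(θ) = r cosθ + √(L² − r² sin²θ); with ω constant, a = ω²·d²x/dθ².
d²x/dθ² = −r cosθ − r²(cos2θ)/√u − r⁴ sin²2θ/(4u^{3/2}),  u = L² − r² sin²θ = 0.00197154 m².
Substituting r = 0.0111 m, L = 0.0451 m, θ = 134.6°: d²x/dθ² = +0.0077893 m.
a = ω²·d²x/dθ² = (281.9)²·(+0.0077893) = +619.02 m/s²;  |a| = 619.02 m/s².

619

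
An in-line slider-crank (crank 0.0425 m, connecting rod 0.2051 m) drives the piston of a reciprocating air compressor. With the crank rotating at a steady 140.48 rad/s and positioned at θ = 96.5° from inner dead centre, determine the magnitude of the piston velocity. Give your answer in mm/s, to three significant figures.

ω = 140.5 rad/s
For an in-line slider-crank, x = r cosθ + √(L² − r² sin²θ), so v = −rω sinθ·[1 + r cosθ/√(L² − r² sin²θ)].
With r = 0.0425 m, L = 0.2051 m, θ = 96.5°: √(L² − r² sin²θ) = 0.20071 m.
v = −0.0425·140.5·0.99357·[1 + 0.0425·-0.11320/0.20071] = -5.7898 m/s.
|v| = 5.7898 m/s = 5789.8 mm/s.

5790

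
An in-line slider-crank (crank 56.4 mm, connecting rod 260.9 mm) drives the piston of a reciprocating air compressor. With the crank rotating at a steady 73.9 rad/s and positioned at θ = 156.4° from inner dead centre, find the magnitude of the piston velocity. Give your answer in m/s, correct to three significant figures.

ω = 73.9 rad/s
For an in-line slider-crank, x = r cosθ + √(L² − r² sin²θ), so v = −rω sinθ·[1 + r cosθ/√(L² − r² sin²θ)].
With r = 0.0564 m, L = 0.2609 m, θ = 156.4°: √(L² − r² sin²θ) = 0.25992 m.
v = −0.0564·73.9·0.40035·[1 + 0.0564·-0.91636/0.25992] = -1.3368 m/s.
|v| = 1.3368 m/s.

1.34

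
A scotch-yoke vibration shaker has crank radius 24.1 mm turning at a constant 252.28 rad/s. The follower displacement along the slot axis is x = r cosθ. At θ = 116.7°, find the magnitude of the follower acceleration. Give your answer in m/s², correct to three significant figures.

689

ω = 252.3 rad/s
x = r cosθ ⇒ ẍ = −rω² cosθ (ω constant).
|a| = rω²|cosθ| = 0.0241·(252.3)²·|cos 116.7°| = 689.19 m/s².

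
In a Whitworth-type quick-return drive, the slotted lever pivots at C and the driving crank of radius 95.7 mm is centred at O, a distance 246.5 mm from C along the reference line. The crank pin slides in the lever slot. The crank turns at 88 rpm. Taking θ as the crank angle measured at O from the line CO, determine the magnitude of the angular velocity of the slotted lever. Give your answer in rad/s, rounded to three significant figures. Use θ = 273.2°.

1.33

ω = 9.215 rad/s (from 88 rpm).
Crank pin A relative to C: A = (d + r cosθ, r sinθ); lever angle φ = atan2(r sinθ, d + r cosθ).
Differentiating tanφ: φ̇ = rω(d cosθ + r)/(d² + r² + 2dr cosθ).
d² + r² + 2dr cosθ = |CA|² = 0.0725544 m²;  d cosθ + r = +0.10946 m.
|ω_lever| = |0.0957·9.215·+0.10946| / 0.0725544 = 1.3305 rad/s.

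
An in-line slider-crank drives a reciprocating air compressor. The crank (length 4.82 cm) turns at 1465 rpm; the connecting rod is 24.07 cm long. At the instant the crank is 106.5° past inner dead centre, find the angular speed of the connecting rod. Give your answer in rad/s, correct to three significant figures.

8.89

ω = 153.4 rad/s (converted from 1465 rpm).
The rod makes angle φ with the slider axis where L sinφ = r sinθ; differentiating, L cosφ·φ̇ = r ω cosθ.
L cosφ = √(L² − r² sin²θ) = 0.23622 m.
|ω_rod| = r ω |cosθ| / √(L² − r² sin²θ) = 0.0482·153.4·0.28402/0.23622 = 8.8907 rad/s.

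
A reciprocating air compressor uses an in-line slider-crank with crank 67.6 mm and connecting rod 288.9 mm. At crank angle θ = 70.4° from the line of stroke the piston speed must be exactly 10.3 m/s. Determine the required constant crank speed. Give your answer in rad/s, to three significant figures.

150

For an in-line slider-crank, |v_piston| = rω|sinθ|·[1 + r cosθ/√(L² − r² sin²θ)].
With r = 0.0676 m, L = 0.2889 m, θ = 70.4°: the bracketed kinematic factor |dx/dθ| = 0.068808 m.
ω = v/|dx/dθ| = 10.3/0.068808 = 149.69 rad/s.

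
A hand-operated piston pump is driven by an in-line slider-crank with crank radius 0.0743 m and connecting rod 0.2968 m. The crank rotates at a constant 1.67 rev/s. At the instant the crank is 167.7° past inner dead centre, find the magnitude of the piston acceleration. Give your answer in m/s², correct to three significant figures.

ω = 2π·1.67 = 10.49 rad/s
x(θ) = r cosθ + √(L² − r² sin²θ); with ω constant, a = ω²·d²x/dθ².
d²x/dθ² = −r cosθ − r²(cos2θ)/√u − r⁴ sin²2θ/(4u^{3/2}),  u = L² − r² sin²θ = 0.0878397 m².
Substituting r = 0.0743 m, L = 0.2968 m, θ = 167.7°: d²x/dθ² = +0.055608 m.
a = ω²·d²x/dθ² = (10.49)²·(+0.055608) = +6.1225 m/s²;  |a| = 6.1225 m/s².

6.12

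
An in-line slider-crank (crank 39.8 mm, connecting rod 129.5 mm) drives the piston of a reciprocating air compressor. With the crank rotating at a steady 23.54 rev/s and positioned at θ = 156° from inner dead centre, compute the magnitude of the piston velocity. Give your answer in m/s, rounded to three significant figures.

1.72

ω = 2π·23.5 = 147.9 rad/s
For an in-line slider-crank, x = r cosθ + √(L² − r² sin²θ), so v = −rω sinθ·[1 + r cosθ/√(L² − r² sin²θ)].
With r = 0.0398 m, L = 0.1295 m, θ = 156°: √(L² − r² sin²θ) = 0.12848 m.
v = −0.0398·147.9·0.40674·[1 + 0.0398·-0.91355/0.12848] = -1.7168 m/s.
|v| = 1.7168 m/s.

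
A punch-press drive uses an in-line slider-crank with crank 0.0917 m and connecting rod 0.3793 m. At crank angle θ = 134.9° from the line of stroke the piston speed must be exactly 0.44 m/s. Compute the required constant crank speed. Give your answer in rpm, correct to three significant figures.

78.2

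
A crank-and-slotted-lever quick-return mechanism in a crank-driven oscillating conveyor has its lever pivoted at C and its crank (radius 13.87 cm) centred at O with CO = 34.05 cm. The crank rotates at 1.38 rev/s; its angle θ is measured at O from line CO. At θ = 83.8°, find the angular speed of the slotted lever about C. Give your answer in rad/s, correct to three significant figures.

ω = 8.671 rad/s (from 1.38 rev/s).
Crank pin A relative to C: A = (d + r cosθ, r sinθ); lever angle φ = atan2(r sinθ, d + r cosθ).
Differentiating tanφ: φ̇ = rω(d cosθ + r)/(d² + r² + 2dr cosθ).
d² + r² + 2dr cosθ = |CA|² = 0.145379 m²;  d cosθ + r = +0.17547 m.
|ω_lever| = |0.1387·8.671·+0.17547| / 0.145379 = 1.4516 rad/s.

1.45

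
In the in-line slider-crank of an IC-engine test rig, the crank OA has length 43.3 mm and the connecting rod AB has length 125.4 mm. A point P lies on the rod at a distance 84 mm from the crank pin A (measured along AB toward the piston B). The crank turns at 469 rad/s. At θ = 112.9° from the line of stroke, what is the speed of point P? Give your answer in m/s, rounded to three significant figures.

17.1

ω = 469 rad/s.  Crank-pin speed |V_A| = rω = 20.308 m/s, perpendicular to OA.
Rod angle: sinφ = −(r/L) sinθ ⇒ φ = -18.547°; ω_rod = −rω cosθ/√(L²−r²sin²θ) = +66.468 rad/s.
V_P = V_A + ω_rod × AP, with AP = 0.084 m along the rod.
Components: V_Px = −rω sinθ − a·ω_rod·sinφ = -16.931 m/s;  V_Py = rω cosθ + a·ω_rod·cosφ = -2.6089 m/s.
|V_P| = √(V_Px² + V_Py²) = 17.131 m/s.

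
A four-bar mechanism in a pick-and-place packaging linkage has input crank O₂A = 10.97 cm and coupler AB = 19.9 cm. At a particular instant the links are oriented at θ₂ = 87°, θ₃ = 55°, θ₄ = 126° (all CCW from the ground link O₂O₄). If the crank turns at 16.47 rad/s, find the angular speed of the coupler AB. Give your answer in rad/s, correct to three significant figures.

ω₂ = 16.47 rad/s
Differentiating the loop-closure r₂e^{iθ₂}+r₃e^{iθ₃}=r₁+r₄e^{iθ₄} gives r₂ω₂e^{iθ₂}+r₃ω₃e^{iθ₃}=r₄ω₄e^{iθ₄}.
Eliminating the other unknown: ω₃ = r₂ω₂ sin(θ₄−θ₂) / [r₃ sin(θ₃−θ₄)].
Numerator sine = +0.62932; denominator sine = -0.94552.
Result = 0.1097·16.47·(+0.62932) / (0.199·(-0.94552)) = -6.0429 rad/s; magnitude 6.0429 rad/s.

6.04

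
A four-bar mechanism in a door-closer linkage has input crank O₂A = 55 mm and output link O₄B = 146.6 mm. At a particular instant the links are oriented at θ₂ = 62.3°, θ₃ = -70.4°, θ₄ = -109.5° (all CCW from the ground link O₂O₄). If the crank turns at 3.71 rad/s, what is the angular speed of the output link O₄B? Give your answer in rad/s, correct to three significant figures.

ω₂ = 3.71 rad/s
Differentiating the loop-closure r₂e^{iθ₂}+r₃e^{iθ₃}=r₁+r₄e^{iθ₄} gives r₂ω₂e^{iθ₂}+r₃ω₃e^{iθ₃}=r₄ω₄e^{iθ₄}.
Eliminating the other unknown: ω₄ = r₂ω₂ sin(θ₂−θ₃) / [r₄ sin(θ₄−θ₃)].
Numerator sine = +0.73491; denominator sine = -0.63068.
Result = 0.055·3.71·(+0.73491) / (0.1466·(-0.63068)) = -1.6219 rad/s; magnitude 1.6219 rad/s.

1.62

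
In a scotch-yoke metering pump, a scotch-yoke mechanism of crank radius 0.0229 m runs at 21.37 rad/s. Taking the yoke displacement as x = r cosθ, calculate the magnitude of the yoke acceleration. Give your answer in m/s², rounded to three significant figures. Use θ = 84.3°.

1.04

ω = 21.37 rad/s
x = r cosθ ⇒ ẍ = −rω² cosθ (ω constant).
|a| = rω²|cosθ| = 0.0229·(21.37)²·|cos 84.3°| = 1.0387 m/s².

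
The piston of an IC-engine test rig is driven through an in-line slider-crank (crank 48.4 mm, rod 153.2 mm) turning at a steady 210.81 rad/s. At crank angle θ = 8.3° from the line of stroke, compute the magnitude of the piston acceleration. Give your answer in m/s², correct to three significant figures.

2780

ω = 210.8 rad/s
x(θ) = r cosθ + √(L² − r² sin²θ); with ω constant, a = ω²·d²x/dθ².
d²x/dθ² = −r cosθ − r²(cos2θ)/√u − r⁴ sin²2θ/(4u^{3/2}),  u = L² − r² sin²θ = 0.0234214 m².
Substituting r = 0.0484 m, L = 0.1532 m, θ = 8.3°: d²x/dθ² = -0.062593 m.
a = ω²·d²x/dθ² = (210.8)²·(-0.062593) = -2781.7 m/s²;  |a| = 2781.7 m/s².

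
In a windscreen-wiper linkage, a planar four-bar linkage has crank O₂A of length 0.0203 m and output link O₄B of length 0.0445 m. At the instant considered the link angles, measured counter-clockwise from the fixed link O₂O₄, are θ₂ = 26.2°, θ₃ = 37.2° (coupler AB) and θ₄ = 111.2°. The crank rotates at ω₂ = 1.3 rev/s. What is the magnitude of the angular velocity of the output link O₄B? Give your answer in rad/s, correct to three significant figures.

0.740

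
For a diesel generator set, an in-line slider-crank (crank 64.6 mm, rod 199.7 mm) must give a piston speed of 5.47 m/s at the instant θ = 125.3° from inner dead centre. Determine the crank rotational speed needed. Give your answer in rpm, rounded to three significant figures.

1230

For an in-line slider-crank, |v_piston| = rω|sinθ|·[1 + r cosθ/√(L² − r² sin²θ)].
With r = 0.0646 m, L = 0.1997 m, θ = 125.3°: the bracketed kinematic factor |dx/dθ| = 0.042505 m.
ω = v/|dx/dθ| = 5.47/0.042505 = 128.69 rad/s.
N = 60ω/(2π) = 1228.9 rpm.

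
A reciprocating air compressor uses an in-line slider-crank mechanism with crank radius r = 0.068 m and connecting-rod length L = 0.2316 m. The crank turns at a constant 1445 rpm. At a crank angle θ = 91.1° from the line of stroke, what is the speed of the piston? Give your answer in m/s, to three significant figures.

10.2

ω = 2π·1445/60 = 151.3 rad/s
For an in-line slider-crank, x = r cosθ + √(L² − r² sin²θ), so v = −rω sinθ·[1 + r cosθ/√(L² − r² sin²θ)].
With r = 0.068 m, L = 0.2316 m, θ = 91.1°: √(L² − r² sin²θ) = 0.2214 m.
v = −0.068·151.3·0.99982·[1 + 0.068·-0.01920/0.2214] = -10.227 m/s.
|v| = 10.227 m/s.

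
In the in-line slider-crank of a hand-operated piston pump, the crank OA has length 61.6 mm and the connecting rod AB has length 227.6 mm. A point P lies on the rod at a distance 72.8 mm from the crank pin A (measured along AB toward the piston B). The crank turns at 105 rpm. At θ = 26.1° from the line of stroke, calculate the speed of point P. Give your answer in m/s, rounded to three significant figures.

0.524

ω = 11 rad/s.  Crank-pin speed |V_A| = rω = 0.67733 m/s, perpendicular to OA.
Rod angle: sinφ = −(r/L) sinθ ⇒ φ = -6.838°; ω_rod = −rω cosθ/√(L²−r²sin²θ) = -2.6916 rad/s.
V_P = V_A + ω_rod × AP, with AP = 0.0728 m along the rod.
Components: V_Px = −rω sinθ − a·ω_rod·sinφ = -0.32131 m/s;  V_Py = rω cosθ + a·ω_rod·cosφ = +0.4137 m/s.
|V_P| = √(V_Px² + V_Py²) = 0.52382 m/s.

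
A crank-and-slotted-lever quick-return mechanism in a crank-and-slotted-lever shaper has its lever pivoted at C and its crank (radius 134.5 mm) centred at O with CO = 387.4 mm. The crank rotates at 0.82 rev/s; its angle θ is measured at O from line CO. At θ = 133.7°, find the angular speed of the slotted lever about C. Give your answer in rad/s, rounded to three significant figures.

ω = 5.152 rad/s (from 0.82 rev/s).
Crank pin A relative to C: A = (d + r cosθ, r sinθ); lever angle φ = atan2(r sinθ, d + r cosθ).
Differentiating tanφ: φ̇ = rω(d cosθ + r)/(d² + r² + 2dr cosθ).
d² + r² + 2dr cosθ = |CA|² = 0.0961717 m²;  d cosθ + r = -0.13315 m.
|ω_lever| = |0.1345·5.152·-0.13315| / 0.0961717 = 0.95941 rad/s.

0.959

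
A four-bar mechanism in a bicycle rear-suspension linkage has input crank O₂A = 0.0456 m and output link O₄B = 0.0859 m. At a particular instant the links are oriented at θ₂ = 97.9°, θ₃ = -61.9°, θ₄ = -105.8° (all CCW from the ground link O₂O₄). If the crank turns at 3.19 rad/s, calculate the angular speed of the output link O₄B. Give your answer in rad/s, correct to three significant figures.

ω₂ = 3.19 rad/s
Differentiating the loop-closure r₂e^{iθ₂}+r₃e^{iθ₃}=r₁+r₄e^{iθ₄} gives r₂ω₂e^{iθ₂}+r₃ω₃e^{iθ₃}=r₄ω₄e^{iθ₄}.
Eliminating the other unknown: ω₄ = r₂ω₂ sin(θ₂−θ₃) / [r₄ sin(θ₄−θ₃)].
Numerator sine = +0.34530; denominator sine = -0.69340.
Result = 0.0456·3.19·(+0.34530) / (0.0859·(-0.69340)) = -0.84328 rad/s; magnitude 0.84328 rad/s.

0.843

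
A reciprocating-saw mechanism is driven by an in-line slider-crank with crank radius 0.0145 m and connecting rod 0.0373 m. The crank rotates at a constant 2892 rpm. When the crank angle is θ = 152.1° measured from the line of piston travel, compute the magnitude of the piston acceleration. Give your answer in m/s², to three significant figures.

866

ω = 2π·2892/60 = 302.8 rad/s
x(θ) = r cosθ + √(L² − r² sin²θ); with ω constant, a = ω²·d²x/dθ².
d²x/dθ² = −r cosθ − r²(cos2θ)/√u − r⁴ sin²2θ/(4u^{3/2}),  u = L² − r² sin²θ = 0.00134525 m².
Substituting r = 0.0145 m, L = 0.0373 m, θ = 152.1°: d²x/dθ² = +0.0094393 m.
a = ω²·d²x/dθ² = (302.8)²·(+0.0094393) = +865.75 m/s²;  |a| = 865.75 m/s².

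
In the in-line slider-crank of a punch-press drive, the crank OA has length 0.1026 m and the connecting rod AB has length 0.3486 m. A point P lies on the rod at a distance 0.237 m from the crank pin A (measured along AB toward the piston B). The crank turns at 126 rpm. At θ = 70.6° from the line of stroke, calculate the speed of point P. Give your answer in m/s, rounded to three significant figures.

1.37

ω = 13.19 rad/s.  Crank-pin speed |V_A| = rω = 1.3538 m/s, perpendicular to OA.
Rod angle: sinφ = −(r/L) sinθ ⇒ φ = -16.118°; ω_rod = −rω cosθ/√(L²−r²sin²θ) = -1.3427 rad/s.
V_P = V_A + ω_rod × AP, with AP = 0.237 m along the rod.
Components: V_Px = −rω sinθ − a·ω_rod·sinφ = -1.3653 m/s;  V_Py = rω cosθ + a·ω_rod·cosφ = +0.14396 m/s.
|V_P| = √(V_Px² + V_Py²) = 1.3728 m/s.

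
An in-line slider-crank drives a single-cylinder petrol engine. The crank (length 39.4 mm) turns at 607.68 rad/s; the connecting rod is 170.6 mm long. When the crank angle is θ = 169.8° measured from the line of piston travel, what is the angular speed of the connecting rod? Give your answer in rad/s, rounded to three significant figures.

138

ω = 607.7 rad/s
The rod makes angle φ with the slider axis where L sinφ = r sinθ; differentiating, L cosφ·φ̇ = r ω cosθ.
L cosφ = √(L² − r² sin²θ) = 0.17046 m.
|ω_rod| = r ω |cosθ| / √(L² − r² sin²θ) = 0.0394·607.7·0.98420/0.17046 = 138.24 rad/s.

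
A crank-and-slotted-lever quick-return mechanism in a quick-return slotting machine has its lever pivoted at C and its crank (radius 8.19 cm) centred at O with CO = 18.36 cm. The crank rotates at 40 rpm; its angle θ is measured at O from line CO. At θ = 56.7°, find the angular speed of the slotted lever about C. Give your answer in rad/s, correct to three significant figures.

1.10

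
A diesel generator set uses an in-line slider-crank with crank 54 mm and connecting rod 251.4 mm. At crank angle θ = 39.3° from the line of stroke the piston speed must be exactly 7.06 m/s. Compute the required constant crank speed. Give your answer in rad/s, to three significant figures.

177

For an in-line slider-crank, |v_piston| = rω|sinθ|·[1 + r cosθ/√(L² − r² sin²θ)].
With r = 0.054 m, L = 0.2514 m, θ = 39.3°: the bracketed kinematic factor |dx/dθ| = 0.039941 m.
ω = v/|dx/dθ| = 7.06/0.039941 = 176.76 rad/s.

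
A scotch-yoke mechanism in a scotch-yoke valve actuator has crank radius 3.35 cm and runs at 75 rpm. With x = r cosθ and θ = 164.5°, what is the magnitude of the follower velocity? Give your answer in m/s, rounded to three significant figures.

ω = 7.854 rad/s (from 75 rpm).
x = r cosθ ⇒ ẋ = −rω sinθ.
|v| = rω|sinθ| = 0.0335·7.854·|sin 164.5°| = 0.070313 m/s.

0.0703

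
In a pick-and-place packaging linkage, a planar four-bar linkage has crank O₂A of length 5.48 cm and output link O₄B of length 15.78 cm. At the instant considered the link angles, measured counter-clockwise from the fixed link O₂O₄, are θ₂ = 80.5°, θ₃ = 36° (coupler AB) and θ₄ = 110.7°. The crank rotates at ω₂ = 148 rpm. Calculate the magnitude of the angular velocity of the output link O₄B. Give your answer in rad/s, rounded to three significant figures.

3.91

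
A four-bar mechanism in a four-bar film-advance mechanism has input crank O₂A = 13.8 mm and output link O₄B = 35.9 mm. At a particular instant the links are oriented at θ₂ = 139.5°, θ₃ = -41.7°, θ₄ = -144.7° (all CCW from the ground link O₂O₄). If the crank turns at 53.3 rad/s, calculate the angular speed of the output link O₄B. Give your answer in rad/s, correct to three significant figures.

0.440

ω₂ = 53.3 rad/s
Differentiating the loop-closure r₂e^{iθ₂}+r₃e^{iθ₃}=r₁+r₄e^{iθ₄} gives r₂ω₂e^{iθ₂}+r₃ω₃e^{iθ₃}=r₄ω₄e^{iθ₄}.
Eliminating the other unknown: ω₄ = r₂ω₂ sin(θ₂−θ₃) / [r₄ sin(θ₄−θ₃)].
Numerator sine = -0.02094; denominator sine = -0.97437.
Result = 0.0138·53.3·(-0.02094) / (0.0359·(-0.97437)) = +0.44037 rad/s; magnitude 0.44037 rad/s.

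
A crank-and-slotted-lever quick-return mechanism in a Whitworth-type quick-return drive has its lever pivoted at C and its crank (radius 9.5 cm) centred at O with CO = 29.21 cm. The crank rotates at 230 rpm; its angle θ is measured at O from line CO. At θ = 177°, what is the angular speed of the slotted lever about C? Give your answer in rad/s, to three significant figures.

11.6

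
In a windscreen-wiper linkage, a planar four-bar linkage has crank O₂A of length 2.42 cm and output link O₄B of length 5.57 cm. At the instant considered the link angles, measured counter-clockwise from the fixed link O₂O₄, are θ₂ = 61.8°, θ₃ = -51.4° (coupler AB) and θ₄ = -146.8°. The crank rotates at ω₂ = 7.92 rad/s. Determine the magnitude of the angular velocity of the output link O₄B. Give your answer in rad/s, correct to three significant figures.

3.18

ω₂ = 7.92 rad/s
Differentiating the loop-closure r₂e^{iθ₂}+r₃e^{iθ₃}=r₁+r₄e^{iθ₄} gives r₂ω₂e^{iθ₂}+r₃ω₃e^{iθ₃}=r₄ω₄e^{iθ₄}.
Eliminating the other unknown: ω₄ = r₂ω₂ sin(θ₂−θ₃) / [r₄ sin(θ₄−θ₃)].
Numerator sine = +0.91914; denominator sine = -0.99556.
Result = 0.0242·7.92·(+0.91914) / (0.0557·(-0.99556)) = -3.1768 rad/s; magnitude 3.1768 rad/s.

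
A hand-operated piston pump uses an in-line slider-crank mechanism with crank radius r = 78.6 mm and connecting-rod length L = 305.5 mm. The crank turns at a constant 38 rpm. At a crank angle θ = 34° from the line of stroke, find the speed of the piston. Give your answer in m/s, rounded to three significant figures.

ω = 2π·38/60 = 3.979 rad/s
For an in-line slider-crank, x = r cosθ + √(L² − r² sin²θ), so v = −rω sinθ·[1 + r cosθ/√(L² − r² sin²θ)].
With r = 0.0786 m, L = 0.3055 m, θ = 34°: √(L² − r² sin²θ) = 0.30232 m.
v = −0.0786·3.979·0.55919·[1 + 0.0786·0.82904/0.30232] = -0.2126 m/s.
|v| = 0.2126 m/s.

0.213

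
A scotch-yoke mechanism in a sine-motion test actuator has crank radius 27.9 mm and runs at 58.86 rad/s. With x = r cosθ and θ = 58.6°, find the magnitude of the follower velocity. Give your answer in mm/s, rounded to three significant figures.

ω = 58.86 rad/s
x = r cosθ ⇒ ẋ = −rω sinθ.
|v| = rω|sinθ| = 0.0279·58.86·|sin 58.6°| = 1.4017 m/s = 1401.7 mm/s.

1400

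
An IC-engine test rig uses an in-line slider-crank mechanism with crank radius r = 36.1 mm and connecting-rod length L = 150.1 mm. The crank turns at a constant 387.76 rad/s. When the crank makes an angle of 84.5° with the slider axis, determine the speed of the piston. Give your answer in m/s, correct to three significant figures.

14.3

ω = 387.8 rad/s
For an in-line slider-crank, x = r cosθ + √(L² − r² sin²θ), so v = −rω sinθ·[1 + r cosθ/√(L² − r² sin²θ)].
With r = 0.0361 m, L = 0.1501 m, θ = 84.5°: √(L² − r² sin²θ) = 0.14574 m.
v = −0.0361·387.8·0.99540·[1 + 0.0361·0.09585/0.14574] = -14.265 m/s.
|v| = 14.265 m/s.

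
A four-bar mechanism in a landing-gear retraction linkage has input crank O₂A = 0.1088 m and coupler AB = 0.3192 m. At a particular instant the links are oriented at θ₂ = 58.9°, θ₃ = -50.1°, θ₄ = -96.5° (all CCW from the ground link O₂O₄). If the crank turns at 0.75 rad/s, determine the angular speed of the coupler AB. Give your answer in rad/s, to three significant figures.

ω₂ = 0.75 rad/s
Differentiating the loop-closure r₂e^{iθ₂}+r₃e^{iθ₃}=r₁+r₄e^{iθ₄} gives r₂ω₂e^{iθ₂}+r₃ω₃e^{iθ₃}=r₄ω₄e^{iθ₄}.
Eliminating the other unknown: ω₃ = r₂ω₂ sin(θ₄−θ₂) / [r₃ sin(θ₃−θ₄)].
Numerator sine = -0.41628; denominator sine = +0.72417.
Result = 0.1088·0.75·(-0.41628) / (0.3192·(+0.72417)) = -0.14695 rad/s; magnitude 0.14695 rad/s.

0.147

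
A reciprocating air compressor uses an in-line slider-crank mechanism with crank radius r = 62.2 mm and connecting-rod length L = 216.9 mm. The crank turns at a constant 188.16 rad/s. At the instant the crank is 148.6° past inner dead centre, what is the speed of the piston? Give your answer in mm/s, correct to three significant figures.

4590

ω = 188.2 rad/s
For an in-line slider-crank, x = r cosθ + √(L² − r² sin²θ), so v = −rω sinθ·[1 + r cosθ/√(L² − r² sin²θ)].
With r = 0.0622 m, L = 0.2169 m, θ = 148.6°: √(L² − r² sin²θ) = 0.21447 m.
v = −0.0622·188.2·0.52101·[1 + 0.0622·-0.85355/0.21447] = -4.5882 m/s.
|v| = 4.5882 m/s = 4588.2 mm/s.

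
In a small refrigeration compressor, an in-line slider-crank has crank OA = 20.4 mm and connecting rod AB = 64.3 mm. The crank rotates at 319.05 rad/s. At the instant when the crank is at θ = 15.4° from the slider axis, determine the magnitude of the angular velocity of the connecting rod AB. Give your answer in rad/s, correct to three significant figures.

ω = 319.1 rad/s
The rod makes angle φ with the slider axis where L sinφ = r sinθ; differentiating, L cosφ·φ̇ = r ω cosθ.
L cosφ = √(L² − r² sin²θ) = 0.064071 m.
|ω_rod| = r ω |cosθ| / √(L² − r² sin²θ) = 0.0204·319.1·0.96410/0.064071 = 97.937 rad/s.

97.9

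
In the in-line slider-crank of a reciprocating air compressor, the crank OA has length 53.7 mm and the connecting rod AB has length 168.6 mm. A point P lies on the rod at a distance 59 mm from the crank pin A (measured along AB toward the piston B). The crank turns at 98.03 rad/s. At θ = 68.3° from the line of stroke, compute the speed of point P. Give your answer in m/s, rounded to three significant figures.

5.26

ω = 98.03 rad/s.  Crank-pin speed |V_A| = rω = 5.2642 m/s, perpendicular to OA.
Rod angle: sinφ = −(r/L) sinθ ⇒ φ = -17.214°; ω_rod = −rω cosθ/√(L²−r²sin²θ) = -12.086 rad/s.
V_P = V_A + ω_rod × AP, with AP = 0.059 m along the rod.
Components: V_Px = −rω sinθ − a·ω_rod·sinφ = -5.1022 m/s;  V_Py = rω cosθ + a·ω_rod·cosφ = +1.2653 m/s.
|V_P| = √(V_Px² + V_Py²) = 5.2567 m/s.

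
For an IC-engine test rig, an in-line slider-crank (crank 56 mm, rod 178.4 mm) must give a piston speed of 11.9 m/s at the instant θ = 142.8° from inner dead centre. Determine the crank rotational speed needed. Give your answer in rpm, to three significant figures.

For an in-line slider-crank, |v_piston| = rω|sinθ|·[1 + r cosθ/√(L² − r² sin²θ)].
With r = 0.056 m, L = 0.1784 m, θ = 142.8°: the bracketed kinematic factor |dx/dθ| = 0.025235 m.
ω = v/|dx/dθ| = 11.9/0.025235 = 471.56 rad/s.
N = 60ω/(2π) = 4503.1 rpm.

4500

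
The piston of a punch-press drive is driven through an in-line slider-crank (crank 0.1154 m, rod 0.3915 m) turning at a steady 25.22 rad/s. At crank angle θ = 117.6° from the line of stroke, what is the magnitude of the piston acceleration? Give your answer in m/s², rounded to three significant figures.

46.4

ω = 25.22 rad/s
x(θ) = r cosθ + √(L² − r² sin²θ); with ω constant, a = ω²·d²x/dθ².
d²x/dθ² = −r cosθ − r²(cos2θ)/√u − r⁴ sin²2θ/(4u^{3/2}),  u = L² − r² sin²θ = 0.142814 m².
Substituting r = 0.1154 m, L = 0.3915 m, θ = 117.6°: d²x/dθ² = +0.073022 m.
a = ω²·d²x/dθ² = (25.22)²·(+0.073022) = +46.446 m/s²;  |a| = 46.446 m/s².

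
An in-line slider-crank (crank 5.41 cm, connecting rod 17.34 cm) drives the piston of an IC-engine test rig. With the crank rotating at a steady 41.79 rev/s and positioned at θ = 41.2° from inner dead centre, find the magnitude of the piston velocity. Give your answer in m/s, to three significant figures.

11.6

ω = 2π·41.8 = 262.6 rad/s
For an in-line slider-crank, x = r cosθ + √(L² − r² sin²θ), so v = −rω sinθ·[1 + r cosθ/√(L² − r² sin²θ)].
With r = 0.0541 m, L = 0.1734 m, θ = 41.2°: √(L² − r² sin²θ) = 0.1697 m.
v = −0.0541·262.6·0.65869·[1 + 0.0541·0.75241/0.1697] = -11.601 m/s.
|v| = 11.601 m/s.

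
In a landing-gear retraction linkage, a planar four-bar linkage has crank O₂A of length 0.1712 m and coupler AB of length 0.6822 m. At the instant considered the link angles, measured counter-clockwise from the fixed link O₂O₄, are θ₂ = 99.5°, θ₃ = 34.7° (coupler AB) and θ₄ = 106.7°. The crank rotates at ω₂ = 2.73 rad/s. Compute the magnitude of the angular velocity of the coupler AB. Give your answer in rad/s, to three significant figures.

ω₂ = 2.73 rad/s
Differentiating the loop-closure r₂e^{iθ₂}+r₃e^{iθ₃}=r₁+r₄e^{iθ₄} gives r₂ω₂e^{iθ₂}+r₃ω₃e^{iθ₃}=r₄ω₄e^{iθ₄}.
Eliminating the other unknown: ω₃ = r₂ω₂ sin(θ₄−θ₂) / [r₃ sin(θ₃−θ₄)].
Numerator sine = +0.12533; denominator sine = -0.95106.
Result = 0.1712·2.73·(+0.12533) / (0.6822·(-0.95106)) = -0.090285 rad/s; magnitude 0.090285 rad/s.

0.0903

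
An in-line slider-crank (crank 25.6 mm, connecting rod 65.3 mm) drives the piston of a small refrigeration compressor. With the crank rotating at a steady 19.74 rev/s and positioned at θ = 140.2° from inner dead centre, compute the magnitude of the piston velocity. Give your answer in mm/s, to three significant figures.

1400

ω = 2π·19.7 = 124 rad/s
For an in-line slider-crank, x = r cosθ + √(L² − r² sin²θ), so v = −rω sinθ·[1 + r cosθ/√(L² − r² sin²θ)].
With r = 0.0256 m, L = 0.0653 m, θ = 140.2°: √(L² − r² sin²θ) = 0.06321 m.
v = −0.0256·124·0.64011·[1 + 0.0256·-0.76828/0.06321] = -1.4001 m/s.
|v| = 1.4001 m/s = 1400.1 mm/s.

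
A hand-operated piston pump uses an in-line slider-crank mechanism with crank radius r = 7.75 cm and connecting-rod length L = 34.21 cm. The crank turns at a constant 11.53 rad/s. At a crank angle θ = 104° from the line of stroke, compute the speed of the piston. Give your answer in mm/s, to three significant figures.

818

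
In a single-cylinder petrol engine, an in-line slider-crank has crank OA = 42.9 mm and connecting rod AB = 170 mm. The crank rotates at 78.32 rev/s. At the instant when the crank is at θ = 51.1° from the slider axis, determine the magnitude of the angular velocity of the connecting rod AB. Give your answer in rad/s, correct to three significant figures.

ω = 492.1 rad/s (converted from 78.32 rev/s).
The rod makes angle φ with the slider axis where L sinφ = r sinθ; differentiating, L cosφ·φ̇ = r ω cosθ.
L cosφ = √(L² − r² sin²θ) = 0.16669 m.
|ω_rod| = r ω |cosθ| / √(L² − r² sin²θ) = 0.0429·492.1·0.62796/0.16669 = 79.531 rad/s.

79.5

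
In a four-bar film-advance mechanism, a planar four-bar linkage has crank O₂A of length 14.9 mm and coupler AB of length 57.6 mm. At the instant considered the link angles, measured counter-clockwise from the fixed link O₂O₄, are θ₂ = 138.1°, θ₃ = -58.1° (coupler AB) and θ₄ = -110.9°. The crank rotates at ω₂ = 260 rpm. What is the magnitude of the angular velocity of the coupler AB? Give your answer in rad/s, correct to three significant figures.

ω₂ = 27.23 rad/s (from 260 rpm).
Differentiating the loop-closure r₂e^{iθ₂}+r₃e^{iθ₃}=r₁+r₄e^{iθ₄} gives r₂ω₂e^{iθ₂}+r₃ω₃e^{iθ₃}=r₄ω₄e^{iθ₄}.
Eliminating the other unknown: ω₃ = r₂ω₂ sin(θ₄−θ₂) / [r₃ sin(θ₃−θ₄)].
Numerator sine = +0.93358; denominator sine = +0.79653.
Result = 0.0149·27.23·(+0.93358) / (0.0576·(+0.79653)) = +8.255 rad/s; magnitude 8.255 rad/s.

8.25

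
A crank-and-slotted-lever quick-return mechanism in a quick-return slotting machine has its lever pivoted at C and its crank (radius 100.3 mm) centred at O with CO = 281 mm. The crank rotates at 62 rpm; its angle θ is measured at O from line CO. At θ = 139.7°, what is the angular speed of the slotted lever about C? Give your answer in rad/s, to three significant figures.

1.61

ω = 6.493 rad/s (from 62 rpm).
Crank pin A relative to C: A = (d + r cosθ, r sinθ); lever angle φ = atan2(r sinθ, d + r cosθ).
Differentiating tanφ: φ̇ = rω(d cosθ + r)/(d² + r² + 2dr cosθ).
d² + r² + 2dr cosθ = |CA|² = 0.0460305 m²;  d cosθ + r = -0.11401 m.
|ω_lever| = |0.1003·6.493·-0.11401| / 0.0460305 = 1.6129 rad/s.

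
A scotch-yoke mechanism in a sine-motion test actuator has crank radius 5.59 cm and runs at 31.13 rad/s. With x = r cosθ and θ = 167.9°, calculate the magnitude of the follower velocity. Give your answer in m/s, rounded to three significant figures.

ω = 31.13 rad/s
x = r cosθ ⇒ ẋ = −rω sinθ.
|v| = rω|sinθ| = 0.0559·31.13·|sin 167.9°| = 0.36477 m/s.

0.365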